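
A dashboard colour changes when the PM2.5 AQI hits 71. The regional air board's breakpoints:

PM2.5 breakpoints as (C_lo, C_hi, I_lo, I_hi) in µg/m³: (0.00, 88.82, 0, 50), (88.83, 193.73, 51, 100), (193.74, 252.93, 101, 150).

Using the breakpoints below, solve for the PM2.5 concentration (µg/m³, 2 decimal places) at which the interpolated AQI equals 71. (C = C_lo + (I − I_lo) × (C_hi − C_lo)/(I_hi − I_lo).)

AQI 71 lies in the 51–100 band, which corresponds to 88.83–193.73 µg/m³.
C = 88.83 + (71−51)×(193.73−88.83)/(100−51) = 88.83 + 20×104.90/49 ≈ 131.6463 µg/m³ → 131.65 µg/m³ to 2 dp.

131.65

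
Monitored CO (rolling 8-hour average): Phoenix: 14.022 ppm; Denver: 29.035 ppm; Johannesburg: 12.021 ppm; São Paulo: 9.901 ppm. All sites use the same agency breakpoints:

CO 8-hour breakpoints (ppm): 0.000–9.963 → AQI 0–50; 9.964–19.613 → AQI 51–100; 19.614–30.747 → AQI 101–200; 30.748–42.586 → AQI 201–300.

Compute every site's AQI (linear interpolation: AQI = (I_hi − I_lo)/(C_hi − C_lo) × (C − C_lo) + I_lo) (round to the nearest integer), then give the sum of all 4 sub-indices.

368

Phoenix: row 9.964–19.613 (AQI 51–100). (100−51)·(14.022−9.964)/(19.613−9.964) + 51 = 49·4.058/9.649 + 51 ≈ 71.61 → 72.
Denver: 29.035 lies in 19.614–30.747, so I_lo=101, I_hi=200, C_lo=19.614, C_hi=30.747.
(200−101)/(30.747−19.614) × (29.035−19.614) + 101 = 99/11.133 × 9.421 + 101 ≈ 184.78 → 185.
Johannesburg: row 9.964–19.613 (AQI 51–100). (100−51)·(12.021−9.964)/(19.613−9.964) + 51 = 49·2.057/9.649 + 51 ≈ 61.45 → 61.
São Paulo: row 0.000–9.963 (AQI 0–50). (50−0)·(9.901−0.000)/(9.963−0.000) + 0 = 50·9.901/9.963 + 0 ≈ 49.69 → 50.
AQIs: Phoenix=72, Denver=185, Johannesburg=61, São Paulo=50. Sum = 72 + 185 + 61 + 50 = 368.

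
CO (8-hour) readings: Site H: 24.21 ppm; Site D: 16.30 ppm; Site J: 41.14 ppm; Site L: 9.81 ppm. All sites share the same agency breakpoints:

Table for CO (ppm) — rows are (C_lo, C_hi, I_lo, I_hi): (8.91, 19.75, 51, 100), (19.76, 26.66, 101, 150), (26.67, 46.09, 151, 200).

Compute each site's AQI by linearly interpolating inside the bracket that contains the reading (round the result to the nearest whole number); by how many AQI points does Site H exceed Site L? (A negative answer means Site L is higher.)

Site H 24.21: bracket 19.76–26.66 → index 101–150; slope 49/6.90, offset 4.45.
AQI = 101 + 49/6.90·4.45 ≈ 132.60 ⇒ 133.
Site D: 16.30 ∈ [8.91, 19.75] ↔ index [51, 100].
51 + (16.30−8.91)·(100−51)/(19.75−8.91) = 51 + 7.39·49/10.84 ≈ 84.40, so AQI = 84.
Site J: row 26.67–46.09 (AQI 151–200). (200−151)·(41.14−26.67)/(46.09−26.67) + 151 = 49·14.47/19.42 + 151 ≈ 187.51 → 188.
Site L: 9.81 ∈ [8.91, 19.75] ↔ index [51, 100].
51 + (9.81−8.91)·(100−51)/(19.75−8.91) = 51 + 0.90·49/10.84 ≈ 55.07, so AQI = 55.
AQIs: Site H=133, Site D=84, Site J=188, Site L=55. Site H (133) − Site L (55) = 78.

78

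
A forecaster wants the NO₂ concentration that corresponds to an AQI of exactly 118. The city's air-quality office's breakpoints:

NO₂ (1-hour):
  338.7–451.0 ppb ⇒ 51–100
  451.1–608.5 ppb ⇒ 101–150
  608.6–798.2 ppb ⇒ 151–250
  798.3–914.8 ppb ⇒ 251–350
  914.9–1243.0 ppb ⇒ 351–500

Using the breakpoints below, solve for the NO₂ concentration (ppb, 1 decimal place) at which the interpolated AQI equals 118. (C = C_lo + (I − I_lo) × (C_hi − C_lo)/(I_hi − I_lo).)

505.7

AQI 118 lies in the 101–150 band, which corresponds to 451.1–608.5 ppb.
C = 451.1 + (118−101)×(608.5−451.1)/(150−101) = 451.1 + 17×157.4/49 ≈ 505.708 ppb → 505.7 ppb to 1 dp.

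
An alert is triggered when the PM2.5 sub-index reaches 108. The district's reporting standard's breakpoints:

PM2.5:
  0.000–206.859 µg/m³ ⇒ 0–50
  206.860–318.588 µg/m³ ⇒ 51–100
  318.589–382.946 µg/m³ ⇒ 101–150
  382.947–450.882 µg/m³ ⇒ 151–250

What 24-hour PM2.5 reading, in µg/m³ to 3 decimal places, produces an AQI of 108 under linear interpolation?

327.783

AQI 108 lies in the 101–150 band, which corresponds to 318.589–382.946 µg/m³.
C = 318.589 + (108−101)×(382.946−318.589)/(150−101) = 318.589 + 7×64.357/49 ≈ 327.78286 µg/m³ → 327.783 µg/m³ to 3 dp.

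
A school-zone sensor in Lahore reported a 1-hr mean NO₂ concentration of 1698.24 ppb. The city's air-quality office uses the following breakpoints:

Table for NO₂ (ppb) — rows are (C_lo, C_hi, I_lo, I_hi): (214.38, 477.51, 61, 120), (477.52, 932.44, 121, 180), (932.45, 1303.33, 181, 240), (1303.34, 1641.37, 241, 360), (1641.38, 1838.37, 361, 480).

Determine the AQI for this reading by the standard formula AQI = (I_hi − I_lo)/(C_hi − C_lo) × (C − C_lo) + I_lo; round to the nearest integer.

395

NO₂: row 1641.38–1838.37 (AQI 361–480). (480−361)·(1698.24−1641.38)/(1838.37−1641.38) + 361 = 119·56.86/196.99 + 361 ≈ 395.35 → 395.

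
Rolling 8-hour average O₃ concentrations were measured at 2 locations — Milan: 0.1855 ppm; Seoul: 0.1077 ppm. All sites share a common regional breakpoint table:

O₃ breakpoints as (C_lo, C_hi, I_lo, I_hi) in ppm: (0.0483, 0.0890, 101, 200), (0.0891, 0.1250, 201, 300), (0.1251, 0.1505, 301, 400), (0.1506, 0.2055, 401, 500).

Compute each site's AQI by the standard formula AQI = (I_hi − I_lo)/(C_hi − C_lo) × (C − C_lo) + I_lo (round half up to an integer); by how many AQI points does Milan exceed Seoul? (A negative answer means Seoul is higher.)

Milan: row 0.1506–0.2055 (AQI 401–500). (500−401)·(0.1855−0.1506)/(0.2055−0.1506) + 401 = 99·0.0349/0.0549 + 401 ≈ 463.93 → 464.
Seoul: 0.1077 ∈ [0.0891, 0.1250] ↔ index [201, 300].
201 + (0.1077−0.0891)·(300−201)/(0.1250−0.0891) = 201 + 0.0186·99/0.0359 ≈ 252.29, so AQI = 252.
AQIs: Milan=464, Seoul=252. Milan (464) − Seoul (252) = 212.

212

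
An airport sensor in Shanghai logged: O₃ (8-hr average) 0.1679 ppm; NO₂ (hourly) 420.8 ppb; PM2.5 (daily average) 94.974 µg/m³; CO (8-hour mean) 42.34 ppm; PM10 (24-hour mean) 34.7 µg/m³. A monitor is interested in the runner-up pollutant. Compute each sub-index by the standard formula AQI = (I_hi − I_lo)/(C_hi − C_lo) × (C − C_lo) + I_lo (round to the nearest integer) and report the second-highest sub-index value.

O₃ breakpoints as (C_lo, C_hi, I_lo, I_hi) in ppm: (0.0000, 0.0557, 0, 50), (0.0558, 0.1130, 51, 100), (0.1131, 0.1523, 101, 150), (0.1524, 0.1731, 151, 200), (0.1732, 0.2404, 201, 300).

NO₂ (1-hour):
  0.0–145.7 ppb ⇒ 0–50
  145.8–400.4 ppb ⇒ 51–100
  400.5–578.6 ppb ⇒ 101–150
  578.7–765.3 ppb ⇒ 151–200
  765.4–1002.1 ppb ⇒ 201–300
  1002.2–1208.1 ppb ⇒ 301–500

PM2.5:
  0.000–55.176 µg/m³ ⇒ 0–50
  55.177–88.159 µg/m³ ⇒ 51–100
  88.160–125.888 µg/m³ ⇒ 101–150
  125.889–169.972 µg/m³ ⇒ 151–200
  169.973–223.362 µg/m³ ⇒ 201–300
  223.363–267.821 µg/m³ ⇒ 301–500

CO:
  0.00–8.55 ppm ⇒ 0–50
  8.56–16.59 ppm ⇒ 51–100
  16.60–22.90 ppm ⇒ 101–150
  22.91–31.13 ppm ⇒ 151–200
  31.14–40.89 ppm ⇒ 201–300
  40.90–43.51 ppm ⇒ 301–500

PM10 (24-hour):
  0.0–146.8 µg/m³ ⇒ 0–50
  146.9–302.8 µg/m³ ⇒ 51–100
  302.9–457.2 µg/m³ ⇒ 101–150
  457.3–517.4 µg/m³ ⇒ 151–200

O₃: 0.1679 ∈ [0.1524, 0.1731] ↔ index [151, 200].
151 + (0.1679−0.1524)·(200−151)/(0.1731−0.1524) = 151 + 0.0155·49/0.0207 ≈ 187.69, so AQI = 188.
NO₂: 420.8 lies in 400.5–578.6, so I_lo=101, I_hi=150, C_lo=400.5, C_hi=578.6.
(150−101)/(578.6−400.5) × (420.8−400.5) + 101 = 49/178.1 × 20.3 + 101 ≈ 106.59 → 107.
PM2.5: 94.974 ∈ [88.160, 125.888] ↔ index [101, 150].
101 + (94.974−88.160)·(150−101)/(125.888−88.160) = 101 + 6.814·49/37.728 ≈ 109.85, so AQI = 110.
CO: 42.34 ∈ [40.90, 43.51] ↔ index [301, 500].
301 + (42.34−40.90)·(500−301)/(43.51−40.90) = 301 + 1.44·199/2.61 ≈ 410.79, so AQI = 411.
PM10: 34.7 lies in 0.0–146.8, so I_lo=0, I_hi=50, C_lo=0.0, C_hi=146.8.
(50−0)/(146.8−0.0) × (34.7−0.0) + 0 = 50/146.8 × 34.7 + 0 ≈ 11.82 → 12.
Sub-indices: O₃→188, NO₂→107, PM2.5→110, CO→411, PM10→12. Ranked high→low: 411, 188, 110, 107, 12. Second-highest sub-index = 188.

188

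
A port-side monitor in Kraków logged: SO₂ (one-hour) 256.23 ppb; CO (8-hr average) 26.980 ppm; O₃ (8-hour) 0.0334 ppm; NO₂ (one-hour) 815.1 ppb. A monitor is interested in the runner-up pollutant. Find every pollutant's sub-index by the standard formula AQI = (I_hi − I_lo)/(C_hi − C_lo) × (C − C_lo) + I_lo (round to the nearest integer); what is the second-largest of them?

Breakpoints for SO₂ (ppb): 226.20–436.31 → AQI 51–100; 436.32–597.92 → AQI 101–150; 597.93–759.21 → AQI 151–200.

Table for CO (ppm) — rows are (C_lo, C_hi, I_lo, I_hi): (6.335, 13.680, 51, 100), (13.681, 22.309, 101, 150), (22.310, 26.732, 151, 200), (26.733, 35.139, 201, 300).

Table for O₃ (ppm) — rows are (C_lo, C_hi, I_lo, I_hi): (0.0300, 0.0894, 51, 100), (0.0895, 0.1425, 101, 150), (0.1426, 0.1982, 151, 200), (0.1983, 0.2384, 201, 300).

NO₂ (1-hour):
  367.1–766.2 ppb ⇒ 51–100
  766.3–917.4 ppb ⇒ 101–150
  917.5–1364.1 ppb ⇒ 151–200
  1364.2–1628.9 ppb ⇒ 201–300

117

SO₂ 256.23: bracket 226.20–436.31 → index 51–100; slope 49/210.11, offset 30.03.
AQI = 51 + 49/210.11·30.03 ≈ 58.00 ⇒ 58.
CO 26.980: bracket 26.733–35.139 → index 201–300; slope 99/8.406, offset 0.247.
AQI = 201 + 99/8.406·0.247 ≈ 203.91 ⇒ 204.
O₃: 0.0334 lies in 0.0300–0.0894, so I_lo=51, I_hi=100, C_lo=0.0300, C_hi=0.0894.
(100−51)/(0.0894−0.0300) × (0.0334−0.0300) + 51 = 49/0.0594 × 0.0034 + 51 ≈ 53.80 → 54.
NO₂: 815.1 ∈ [766.3, 917.4] ↔ index [101, 150].
101 + (815.1−766.3)·(150−101)/(917.4−766.3) = 101 + 48.8·49/151.1 ≈ 116.83, so AQI = 117.
Sub-indices: SO₂→58, CO→204, O₃→54, NO₂→117. Ranked high→low: 204, 117, 58, 54. Second-highest sub-index = 117.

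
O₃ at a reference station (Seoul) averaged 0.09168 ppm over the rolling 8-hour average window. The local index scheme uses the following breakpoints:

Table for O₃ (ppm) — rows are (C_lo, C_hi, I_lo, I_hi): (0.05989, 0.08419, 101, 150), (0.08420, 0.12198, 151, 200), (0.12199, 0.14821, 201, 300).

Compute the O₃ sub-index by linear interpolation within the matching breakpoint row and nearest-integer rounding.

161

O₃: row 0.08420–0.12198 (AQI 151–200). (200−151)·(0.09168−0.08420)/(0.12198−0.08420) + 151 = 49·0.00748/0.03778 + 151 ≈ 160.70 → 161.
AQI 161 falls in the Unhealthy category.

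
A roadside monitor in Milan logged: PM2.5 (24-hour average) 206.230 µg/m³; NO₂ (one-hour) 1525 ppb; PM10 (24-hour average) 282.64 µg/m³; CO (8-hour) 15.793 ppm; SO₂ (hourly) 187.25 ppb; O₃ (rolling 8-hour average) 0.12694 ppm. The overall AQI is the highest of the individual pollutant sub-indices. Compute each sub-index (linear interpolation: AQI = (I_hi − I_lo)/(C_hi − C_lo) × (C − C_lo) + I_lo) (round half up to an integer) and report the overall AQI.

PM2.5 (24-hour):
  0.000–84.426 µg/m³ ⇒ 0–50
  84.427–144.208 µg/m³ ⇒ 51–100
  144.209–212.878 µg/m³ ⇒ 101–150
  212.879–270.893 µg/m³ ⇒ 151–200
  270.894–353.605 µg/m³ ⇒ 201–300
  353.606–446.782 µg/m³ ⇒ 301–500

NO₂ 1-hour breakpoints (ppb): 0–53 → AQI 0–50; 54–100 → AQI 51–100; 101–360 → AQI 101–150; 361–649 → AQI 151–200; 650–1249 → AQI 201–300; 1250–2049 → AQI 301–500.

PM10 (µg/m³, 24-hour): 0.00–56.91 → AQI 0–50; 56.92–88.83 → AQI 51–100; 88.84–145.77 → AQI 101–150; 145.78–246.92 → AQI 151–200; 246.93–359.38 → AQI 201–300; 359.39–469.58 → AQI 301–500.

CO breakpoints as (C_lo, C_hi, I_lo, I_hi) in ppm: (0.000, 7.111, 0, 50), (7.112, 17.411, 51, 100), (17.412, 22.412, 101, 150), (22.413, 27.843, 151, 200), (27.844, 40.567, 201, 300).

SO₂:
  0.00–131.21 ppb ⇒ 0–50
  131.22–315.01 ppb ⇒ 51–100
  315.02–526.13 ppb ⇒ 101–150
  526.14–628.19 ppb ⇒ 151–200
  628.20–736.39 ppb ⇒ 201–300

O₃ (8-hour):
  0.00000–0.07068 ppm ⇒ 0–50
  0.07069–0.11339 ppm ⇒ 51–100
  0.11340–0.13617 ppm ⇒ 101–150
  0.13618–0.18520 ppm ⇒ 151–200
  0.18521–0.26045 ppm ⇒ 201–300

369

PM2.5: 206.230 lies in 144.209–212.878, so I_lo=101, I_hi=150, C_lo=144.209, C_hi=212.878.
(150−101)/(212.878−144.209) × (206.230−144.209) + 101 = 49/68.669 × 62.021 + 101 ≈ 145.26 → 145.
NO₂: 1525 lies in 1250–2049, so I_lo=301, I_hi=500, C_lo=1250, C_hi=2049.
(500−301)/(2049−1250) × (1525−1250) + 301 = 199/799 × 275 + 301 ≈ 369.49 → 369.
PM10 282.64: bracket 246.93–359.38 → index 201–300; slope 99/112.45, offset 35.71.
AQI = 201 + 99/112.45·35.71 ≈ 232.44 ⇒ 232.
CO: 15.793 ∈ [7.112, 17.411] ↔ index [51, 100].
51 + (15.793−7.112)·(100−51)/(17.411−7.112) = 51 + 8.681·49/10.299 ≈ 92.30, so AQI = 92.
SO₂: 187.25 lies in 131.22–315.01, so I_lo=51, I_hi=100, C_lo=131.22, C_hi=315.01.
(100−51)/(315.01−131.22) × (187.25−131.22) + 51 = 49/183.79 × 56.03 + 51 ≈ 65.94 → 66.
O₃ 0.12694: bracket 0.11340–0.13617 → index 101–150; slope 49/0.02277, offset 0.01354.
AQI = 101 + 49/0.02277·0.01354 ≈ 130.14 ⇒ 130.
Sub-indices: PM2.5→145, NO₂→369, PM10→232, CO→92, SO₂→66, O₃→130. Overall AQI = max = 369; dominant pollutant is NO₂.
AQI 369: Hazardous.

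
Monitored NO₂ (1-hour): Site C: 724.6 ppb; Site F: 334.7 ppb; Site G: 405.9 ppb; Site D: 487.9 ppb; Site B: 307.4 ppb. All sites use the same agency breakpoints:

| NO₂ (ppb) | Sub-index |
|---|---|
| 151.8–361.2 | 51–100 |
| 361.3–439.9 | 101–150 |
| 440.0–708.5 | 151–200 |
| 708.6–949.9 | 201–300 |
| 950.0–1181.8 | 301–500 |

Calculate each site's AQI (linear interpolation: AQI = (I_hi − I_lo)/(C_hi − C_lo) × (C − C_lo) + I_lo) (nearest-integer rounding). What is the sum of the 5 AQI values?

Site C: 724.6 ∈ [708.6, 949.9] ↔ index [201, 300].
201 + (724.6−708.6)·(300−201)/(949.9−708.6) = 201 + 16.0·99/241.3 ≈ 207.56, so AQI = 208.
Site F: row 151.8–361.2 (AQI 51–100). (100−51)·(334.7−151.8)/(361.2−151.8) + 51 = 49·182.9/209.4 + 51 ≈ 93.80 → 94.
Site G: 405.9 ∈ [361.3, 439.9] ↔ index [101, 150].
101 + (405.9−361.3)·(150−101)/(439.9−361.3) = 101 + 44.6·49/78.6 ≈ 128.80, so AQI = 129.
Site D 487.9: bracket 440.0–708.5 → index 151–200; slope 49/268.5, offset 47.9.
AQI = 151 + 49/268.5·47.9 ≈ 159.74 ⇒ 160.
Site B 307.4: bracket 151.8–361.2 → index 51–100; slope 49/209.4, offset 155.6.
AQI = 51 + 49/209.4·155.6 ≈ 87.41 ⇒ 87.
AQIs: Site C=208, Site F=94, Site G=129, Site D=160, Site B=87. Sum = 208 + 94 + 129 + 160 + 87 = 678.

678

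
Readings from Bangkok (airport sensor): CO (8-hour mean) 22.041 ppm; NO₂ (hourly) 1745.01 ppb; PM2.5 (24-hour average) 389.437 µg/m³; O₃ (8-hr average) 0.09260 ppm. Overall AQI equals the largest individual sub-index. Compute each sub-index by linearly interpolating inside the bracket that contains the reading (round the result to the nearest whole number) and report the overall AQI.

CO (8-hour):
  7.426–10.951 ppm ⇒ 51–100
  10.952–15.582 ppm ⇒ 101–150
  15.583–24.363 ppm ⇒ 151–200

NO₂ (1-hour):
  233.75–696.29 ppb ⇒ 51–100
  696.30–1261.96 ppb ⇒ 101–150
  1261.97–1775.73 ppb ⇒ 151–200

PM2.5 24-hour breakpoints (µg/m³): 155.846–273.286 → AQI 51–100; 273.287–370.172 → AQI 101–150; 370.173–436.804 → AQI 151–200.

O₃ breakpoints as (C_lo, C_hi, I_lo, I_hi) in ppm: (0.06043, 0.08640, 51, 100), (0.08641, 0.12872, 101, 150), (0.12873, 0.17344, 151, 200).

CO: row 15.583–24.363 (AQI 151–200). (200−151)·(22.041−15.583)/(24.363−15.583) + 151 = 49·6.458/8.780 + 151 ≈ 187.04 → 187.
NO₂: 1745.01 lies in 1261.97–1775.73, so I_lo=151, I_hi=200, C_lo=1261.97, C_hi=1775.73.
(200−151)/(1775.73−1261.97) × (1745.01−1261.97) + 151 = 49/513.76 × 483.04 + 151 ≈ 197.07 → 197.
PM2.5: 389.437 lies in 370.173–436.804, so I_lo=151, I_hi=200, C_lo=370.173, C_hi=436.804.
(200−151)/(436.804−370.173) × (389.437−370.173) + 151 = 49/66.631 × 19.264 + 151 ≈ 165.17 → 165.
O₃: 0.09260 lies in 0.08641–0.12872, so I_lo=101, I_hi=150, C_lo=0.08641, C_hi=0.12872.
(150−101)/(0.12872−0.08641) × (0.09260−0.08641) + 101 = 49/0.04231 × 0.00619 + 101 ≈ 108.17 → 108.
Sub-indices: CO→187, NO₂→197, PM2.5→165, O₃→108. Overall AQI = max = 197; dominant pollutant is NO₂.
AQI 197: Unhealthy.

197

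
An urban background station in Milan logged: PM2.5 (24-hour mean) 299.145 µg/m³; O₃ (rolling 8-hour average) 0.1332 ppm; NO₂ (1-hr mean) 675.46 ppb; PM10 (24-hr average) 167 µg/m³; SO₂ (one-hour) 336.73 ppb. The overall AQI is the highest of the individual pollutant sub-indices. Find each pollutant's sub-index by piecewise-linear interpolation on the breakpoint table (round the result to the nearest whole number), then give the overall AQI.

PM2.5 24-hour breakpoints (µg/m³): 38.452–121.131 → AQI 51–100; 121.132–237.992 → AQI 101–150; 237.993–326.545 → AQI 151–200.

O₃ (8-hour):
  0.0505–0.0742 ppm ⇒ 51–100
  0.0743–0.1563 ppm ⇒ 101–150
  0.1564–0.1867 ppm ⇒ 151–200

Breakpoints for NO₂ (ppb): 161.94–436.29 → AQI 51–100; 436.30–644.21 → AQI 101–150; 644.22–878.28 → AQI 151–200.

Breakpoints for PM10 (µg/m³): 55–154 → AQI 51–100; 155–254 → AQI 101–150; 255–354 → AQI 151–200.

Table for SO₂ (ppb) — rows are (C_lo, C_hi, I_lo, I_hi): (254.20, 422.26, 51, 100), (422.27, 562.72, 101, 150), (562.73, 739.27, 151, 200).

PM2.5 299.145: bracket 237.993–326.545 → index 151–200; slope 49/88.552, offset 61.152.
AQI = 151 + 49/88.552·61.152 ≈ 184.84 ⇒ 185.
O₃ 0.1332: bracket 0.0743–0.1563 → index 101–150; slope 49/0.0820, offset 0.0589.
AQI = 101 + 49/0.0820·0.0589 ≈ 136.20 ⇒ 136.
NO₂ 675.46: bracket 644.22–878.28 → index 151–200; slope 49/234.06, offset 31.24.
AQI = 151 + 49/234.06·31.24 ≈ 157.54 ⇒ 158.
PM10: 167 ∈ [155, 254] ↔ index [101, 150].
101 + (167−155)·(150−101)/(254−155) = 101 + 12·49/99 ≈ 106.94, so AQI = 107.
SO₂: row 254.20–422.26 (AQI 51–100). (100−51)·(336.73−254.20)/(422.26−254.20) + 51 = 49·82.53/168.06 + 51 ≈ 75.06 → 75.
Sub-indices: PM2.5→185, O₃→136, NO₂→158, PM10→107, SO₂→75. Overall AQI = max = 185; dominant pollutant is PM2.5.

185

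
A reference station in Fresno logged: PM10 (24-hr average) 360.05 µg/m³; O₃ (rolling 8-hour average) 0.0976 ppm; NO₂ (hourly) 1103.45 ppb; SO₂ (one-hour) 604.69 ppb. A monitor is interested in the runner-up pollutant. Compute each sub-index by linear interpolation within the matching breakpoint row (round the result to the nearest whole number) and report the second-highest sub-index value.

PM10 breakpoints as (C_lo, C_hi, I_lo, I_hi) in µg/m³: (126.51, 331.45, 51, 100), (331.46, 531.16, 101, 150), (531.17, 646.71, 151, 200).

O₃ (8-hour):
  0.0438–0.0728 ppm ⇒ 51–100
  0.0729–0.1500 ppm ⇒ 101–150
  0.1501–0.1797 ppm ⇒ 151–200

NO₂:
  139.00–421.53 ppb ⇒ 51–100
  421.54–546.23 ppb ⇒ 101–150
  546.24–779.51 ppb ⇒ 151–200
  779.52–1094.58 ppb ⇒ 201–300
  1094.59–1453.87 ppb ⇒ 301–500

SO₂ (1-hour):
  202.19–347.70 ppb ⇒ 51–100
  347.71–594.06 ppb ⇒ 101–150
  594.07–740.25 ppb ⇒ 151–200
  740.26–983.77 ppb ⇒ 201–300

PM10: row 331.46–531.16 (AQI 101–150). (150−101)·(360.05−331.46)/(531.16−331.46) + 101 = 49·28.59/199.70 + 101 ≈ 108.02 → 108.
O₃: 0.0976 lies in 0.0729–0.1500, so I_lo=101, I_hi=150, C_lo=0.0729, C_hi=0.1500.
(150−101)/(0.1500−0.0729) × (0.0976−0.0729) + 101 = 49/0.0771 × 0.0247 + 101 ≈ 116.70 → 117.
NO₂: row 1094.59–1453.87 (AQI 301–500). (500−301)·(1103.45−1094.59)/(1453.87−1094.59) + 301 = 199·8.86/359.28 + 301 ≈ 305.91 → 306.
SO₂: row 594.07–740.25 (AQI 151–200). (200−151)·(604.69−594.07)/(740.25−594.07) + 151 = 49·10.62/146.18 + 151 ≈ 154.56 → 155.
Sub-indices: PM10→108, O₃→117, NO₂→306, SO₂→155. Ranked high→low: 306, 155, 117, 108. Second-highest sub-index = 155.

155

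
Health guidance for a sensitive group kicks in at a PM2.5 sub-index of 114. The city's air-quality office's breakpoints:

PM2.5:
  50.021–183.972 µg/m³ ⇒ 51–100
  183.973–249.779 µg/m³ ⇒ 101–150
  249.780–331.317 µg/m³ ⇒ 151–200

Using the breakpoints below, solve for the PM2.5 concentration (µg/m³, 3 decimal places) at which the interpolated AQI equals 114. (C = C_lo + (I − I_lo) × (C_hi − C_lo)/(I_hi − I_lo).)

201.432

AQI 114 lies in the 101–150 band, which corresponds to 183.973–249.779 µg/m³.
C = 183.973 + (114−101)×(249.779−183.973)/(150−101) = 183.973 + 13×65.806/49 ≈ 201.43173 µg/m³ → 201.432 µg/m³ to 3 dp.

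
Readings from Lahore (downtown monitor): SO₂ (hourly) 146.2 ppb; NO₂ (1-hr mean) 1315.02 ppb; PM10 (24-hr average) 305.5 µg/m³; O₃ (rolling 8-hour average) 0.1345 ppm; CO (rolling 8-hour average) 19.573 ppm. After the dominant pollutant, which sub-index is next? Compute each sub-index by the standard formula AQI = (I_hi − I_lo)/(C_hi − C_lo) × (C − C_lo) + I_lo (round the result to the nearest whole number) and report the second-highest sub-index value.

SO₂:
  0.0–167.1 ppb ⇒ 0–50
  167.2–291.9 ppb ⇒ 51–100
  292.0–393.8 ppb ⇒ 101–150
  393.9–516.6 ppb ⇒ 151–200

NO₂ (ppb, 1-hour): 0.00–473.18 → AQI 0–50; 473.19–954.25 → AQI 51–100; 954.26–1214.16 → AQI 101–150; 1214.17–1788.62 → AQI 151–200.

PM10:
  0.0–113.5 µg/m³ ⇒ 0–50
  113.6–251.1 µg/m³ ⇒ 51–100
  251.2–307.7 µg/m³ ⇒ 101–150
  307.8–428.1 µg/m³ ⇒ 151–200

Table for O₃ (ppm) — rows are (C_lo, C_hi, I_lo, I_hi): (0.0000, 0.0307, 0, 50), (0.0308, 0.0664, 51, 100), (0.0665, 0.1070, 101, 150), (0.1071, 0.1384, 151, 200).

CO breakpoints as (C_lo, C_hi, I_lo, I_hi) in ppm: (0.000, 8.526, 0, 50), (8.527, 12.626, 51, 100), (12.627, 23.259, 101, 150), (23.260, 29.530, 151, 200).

160

SO₂: 146.2 lies in 0.0–167.1, so I_lo=0, I_hi=50, C_lo=0.0, C_hi=167.1.
(50−0)/(167.1−0.0) × (146.2−0.0) + 0 = 50/167.1 × 146.2 + 0 ≈ 43.75 → 44.
NO₂: 1315.02 lies in 1214.17–1788.62, so I_lo=151, I_hi=200, C_lo=1214.17, C_hi=1788.62.
(200−151)/(1788.62−1214.17) × (1315.02−1214.17) + 151 = 49/574.45 × 100.85 + 151 ≈ 159.60 → 160.
PM10: 305.5 ∈ [251.2, 307.7] ↔ index [101, 150].
101 + (305.5−251.2)·(150−101)/(307.7−251.2) = 101 + 54.3·49/56.5 ≈ 148.09, so AQI = 148.
O₃: 0.1345 ∈ [0.1071, 0.1384] ↔ index [151, 200].
151 + (0.1345−0.1071)·(200−151)/(0.1384−0.1071) = 151 + 0.0274·49/0.0313 ≈ 193.89, so AQI = 194.
CO: 19.573 ∈ [12.627, 23.259] ↔ index [101, 150].
101 + (19.573−12.627)·(150−101)/(23.259−12.627) = 101 + 6.946·49/10.632 ≈ 133.01, so AQI = 133.
Sub-indices: SO₂→44, NO₂→160, PM10→148, O₃→194, CO→133. Ranked high→low: 194, 160, 148, 133, 44. Second-highest sub-index = 160.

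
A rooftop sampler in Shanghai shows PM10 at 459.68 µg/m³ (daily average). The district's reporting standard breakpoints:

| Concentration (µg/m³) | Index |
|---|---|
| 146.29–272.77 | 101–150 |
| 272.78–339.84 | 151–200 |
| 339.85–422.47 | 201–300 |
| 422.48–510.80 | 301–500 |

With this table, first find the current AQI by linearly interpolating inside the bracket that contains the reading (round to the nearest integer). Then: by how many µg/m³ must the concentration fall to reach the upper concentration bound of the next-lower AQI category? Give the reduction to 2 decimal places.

37.21

PM10: 459.68 lies in 422.48–510.80, so I_lo=301, I_hi=500, C_lo=422.48, C_hi=510.80.
(500−301)/(510.80−422.48) × (459.68−422.48) + 301 = 199/88.32 × 37.20 + 301 ≈ 384.82 → 385.
Current AQI 385 is in the Hazardous range (301–500). The next-lower category tops out at AQI 300, whose upper concentration bound is 422.47 µg/m³.
Reduction needed = 459.68 − 422.47 = 37.21 µg/m³.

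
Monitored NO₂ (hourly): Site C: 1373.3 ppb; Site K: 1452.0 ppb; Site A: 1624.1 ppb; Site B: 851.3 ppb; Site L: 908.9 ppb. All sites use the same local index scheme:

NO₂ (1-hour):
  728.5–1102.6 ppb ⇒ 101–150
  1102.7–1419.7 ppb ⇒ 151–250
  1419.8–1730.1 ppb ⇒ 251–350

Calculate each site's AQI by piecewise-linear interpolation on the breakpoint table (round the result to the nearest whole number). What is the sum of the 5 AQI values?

Site C: 1373.3 lies in 1102.7–1419.7, so I_lo=151, I_hi=250, C_lo=1102.7, C_hi=1419.7.
(250−151)/(1419.7−1102.7) × (1373.3−1102.7) + 151 = 99/317.0 × 270.6 + 151 ≈ 235.51 → 236.
Site K 1452.0: bracket 1419.8–1730.1 → index 251–350; slope 99/310.3, offset 32.2.
AQI = 251 + 99/310.3·32.2 ≈ 261.27 ⇒ 261.
Site A: 1624.1 ∈ [1419.8, 1730.1] ↔ index [251, 350].
251 + (1624.1−1419.8)·(350−251)/(1730.1−1419.8) = 251 + 204.3·99/310.3 ≈ 316.18, so AQI = 316.
Site B: 851.3 ∈ [728.5, 1102.6] ↔ index [101, 150].
101 + (851.3−728.5)·(150−101)/(1102.6−728.5) = 101 + 122.8·49/374.1 ≈ 117.08, so AQI = 117.
Site L: 908.9 lies in 728.5–1102.6, so I_lo=101, I_hi=150, C_lo=728.5, C_hi=1102.6.
(150−101)/(1102.6−728.5) × (908.9−728.5) + 101 = 49/374.1 × 180.4 + 101 ≈ 124.63 → 125.
AQIs: Site C=236, Site K=261, Site A=316, Site B=117, Site L=125. Sum = 236 + 261 + 316 + 117 + 125 = 1055.

1055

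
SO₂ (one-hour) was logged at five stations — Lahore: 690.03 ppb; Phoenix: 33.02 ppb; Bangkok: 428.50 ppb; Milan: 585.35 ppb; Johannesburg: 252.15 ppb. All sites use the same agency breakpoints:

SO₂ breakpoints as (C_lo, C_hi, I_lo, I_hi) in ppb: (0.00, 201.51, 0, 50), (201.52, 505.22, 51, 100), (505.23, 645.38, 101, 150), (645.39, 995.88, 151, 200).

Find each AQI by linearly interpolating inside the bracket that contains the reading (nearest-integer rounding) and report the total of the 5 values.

441

Lahore: row 645.39–995.88 (AQI 151–200). (200−151)·(690.03−645.39)/(995.88−645.39) + 151 = 49·44.64/350.49 + 151 ≈ 157.24 → 157.
Phoenix: 33.02 lies in 0.00–201.51, so I_lo=0, I_hi=50, C_lo=0.00, C_hi=201.51.
(50−0)/(201.51−0.00) × (33.02−0.00) + 0 = 50/201.51 × 33.02 + 0 ≈ 8.19 → 8.
Bangkok: 428.50 ∈ [201.52, 505.22] ↔ index [51, 100].
51 + (428.50−201.52)·(100−51)/(505.22−201.52) = 51 + 226.98·49/303.70 ≈ 87.62, so AQI = 88.
Milan: 585.35 ∈ [505.23, 645.38] ↔ index [101, 150].
101 + (585.35−505.23)·(150−101)/(645.38−505.23) = 101 + 80.12·49/140.15 ≈ 129.01, so AQI = 129.
Johannesburg: row 201.52–505.22 (AQI 51–100). (100−51)·(252.15−201.52)/(505.22−201.52) + 51 = 49·50.63/303.70 + 51 ≈ 59.17 → 59.
AQIs: Lahore=157, Phoenix=8, Bangkok=88, Milan=129, Johannesburg=59. Sum = 157 + 8 + 88 + 129 + 59 = 441.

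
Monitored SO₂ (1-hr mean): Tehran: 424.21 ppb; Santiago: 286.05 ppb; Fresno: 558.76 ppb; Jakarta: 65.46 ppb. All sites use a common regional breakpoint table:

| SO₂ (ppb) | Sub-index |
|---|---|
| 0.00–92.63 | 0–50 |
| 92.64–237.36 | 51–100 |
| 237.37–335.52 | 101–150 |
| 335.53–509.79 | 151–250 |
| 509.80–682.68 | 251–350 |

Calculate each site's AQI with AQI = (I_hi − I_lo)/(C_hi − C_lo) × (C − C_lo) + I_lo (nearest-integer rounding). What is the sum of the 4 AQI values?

640

Tehran: row 335.53–509.79 (AQI 151–250). (250−151)·(424.21−335.53)/(509.79−335.53) + 151 = 99·88.68/174.26 + 151 ≈ 201.38 → 201.
Santiago: 286.05 lies in 237.37–335.52, so I_lo=101, I_hi=150, C_lo=237.37, C_hi=335.52.
(150−101)/(335.52−237.37) × (286.05−237.37) + 101 = 49/98.15 × 48.68 + 101 ≈ 125.30 → 125.
Fresno 558.76: bracket 509.80–682.68 → index 251–350; slope 99/172.88, offset 48.96.
AQI = 251 + 99/172.88·48.96 ≈ 279.04 ⇒ 279.
Jakarta 65.46: bracket 0.00–92.63 → index 0–50; slope 50/92.63, offset 65.46.
AQI = 0 + 50/92.63·65.46 ≈ 35.33 ⇒ 35.
AQIs: Tehran=201, Santiago=125, Fresno=279, Jakarta=35. Sum = 201 + 125 + 279 + 35 = 640.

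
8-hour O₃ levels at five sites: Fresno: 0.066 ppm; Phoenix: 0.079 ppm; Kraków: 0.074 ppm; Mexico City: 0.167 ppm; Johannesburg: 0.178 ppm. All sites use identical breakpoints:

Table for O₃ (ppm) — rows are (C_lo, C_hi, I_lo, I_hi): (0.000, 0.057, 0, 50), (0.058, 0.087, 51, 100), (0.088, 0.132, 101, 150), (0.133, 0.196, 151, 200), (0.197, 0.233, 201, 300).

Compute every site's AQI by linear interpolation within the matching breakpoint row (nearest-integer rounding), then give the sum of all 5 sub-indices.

Fresno 0.066: bracket 0.058–0.087 → index 51–100; slope 49/0.029, offset 0.008.
AQI = 51 + 49/0.029·0.008 ≈ 64.52 ⇒ 65.
Phoenix: 0.079 lies in 0.058–0.087, so I_lo=51, I_hi=100, C_lo=0.058, C_hi=0.087.
(100−51)/(0.087−0.058) × (0.079−0.058) + 51 = 49/0.029 × 0.021 + 51 ≈ 86.48 → 86.
Kraków: 0.074 ∈ [0.058, 0.087] ↔ index [51, 100].
51 + (0.074−0.058)·(100−51)/(0.087−0.058) = 51 + 0.016·49/0.029 ≈ 78.03, so AQI = 78.
Mexico City: 0.167 ∈ [0.133, 0.196] ↔ index [151, 200].
151 + (0.167−0.133)·(200−151)/(0.196−0.133) = 151 + 0.034·49/0.063 ≈ 177.44, so AQI = 177.
Johannesburg: 0.178 ∈ [0.133, 0.196] ↔ index [151, 200].
151 + (0.178−0.133)·(200−151)/(0.196−0.133) = 151 + 0.045·49/0.063 ≈ 186.00, so AQI = 186.
AQIs: Fresno=65, Phoenix=86, Kraków=78, Mexico City=177, Johannesburg=186. Sum = 65 + 86 + 78 + 177 + 186 = 592.

592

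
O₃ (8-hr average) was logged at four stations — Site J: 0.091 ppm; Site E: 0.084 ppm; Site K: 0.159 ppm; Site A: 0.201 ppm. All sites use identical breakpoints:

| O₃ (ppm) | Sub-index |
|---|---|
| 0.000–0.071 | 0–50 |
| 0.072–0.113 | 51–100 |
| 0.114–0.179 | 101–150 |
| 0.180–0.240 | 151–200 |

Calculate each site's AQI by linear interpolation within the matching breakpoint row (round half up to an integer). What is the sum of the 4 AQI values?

442

Site J: 0.091 lies in 0.072–0.113, so I_lo=51, I_hi=100, C_lo=0.072, C_hi=0.113.
(100−51)/(0.113−0.072) × (0.091−0.072) + 51 = 49/0.041 × 0.019 + 51 ≈ 73.71 → 74.
Site E: 0.084 lies in 0.072–0.113, so I_lo=51, I_hi=100, C_lo=0.072, C_hi=0.113.
(100−51)/(0.113−0.072) × (0.084−0.072) + 51 = 49/0.041 × 0.012 + 51 ≈ 65.34 → 65.
Site K: row 0.114–0.179 (AQI 101–150). (150−101)·(0.159−0.114)/(0.179−0.114) + 101 = 49·0.045/0.065 + 101 ≈ 134.92 → 135.
Site A 0.201: bracket 0.180–0.240 → index 151–200; slope 49/0.060, offset 0.021.
AQI = 151 + 49/0.060·0.021 ≈ 168.15 ⇒ 168.
AQIs: Site J=74, Site E=65, Site K=135, Site A=168. Sum = 74 + 65 + 135 + 168 = 442.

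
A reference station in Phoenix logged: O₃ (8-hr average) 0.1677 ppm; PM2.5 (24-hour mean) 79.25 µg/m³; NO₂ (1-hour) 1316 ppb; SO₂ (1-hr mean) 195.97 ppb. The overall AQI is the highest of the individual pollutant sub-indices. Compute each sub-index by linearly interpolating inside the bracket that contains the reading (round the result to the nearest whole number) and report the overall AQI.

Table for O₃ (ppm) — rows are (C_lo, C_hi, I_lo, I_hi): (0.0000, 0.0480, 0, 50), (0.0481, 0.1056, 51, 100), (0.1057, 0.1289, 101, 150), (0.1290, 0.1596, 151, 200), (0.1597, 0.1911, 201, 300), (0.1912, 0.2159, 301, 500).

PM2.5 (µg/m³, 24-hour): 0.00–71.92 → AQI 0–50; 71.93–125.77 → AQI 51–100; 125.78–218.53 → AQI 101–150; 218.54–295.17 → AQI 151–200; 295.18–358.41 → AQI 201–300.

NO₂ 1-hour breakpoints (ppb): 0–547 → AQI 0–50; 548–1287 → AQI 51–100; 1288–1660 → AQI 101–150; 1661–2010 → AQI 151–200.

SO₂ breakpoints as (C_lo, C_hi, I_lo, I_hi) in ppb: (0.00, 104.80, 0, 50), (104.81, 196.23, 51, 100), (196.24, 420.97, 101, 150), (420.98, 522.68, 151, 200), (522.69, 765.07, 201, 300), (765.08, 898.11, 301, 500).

O₃: 0.1677 ∈ [0.1597, 0.1911] ↔ index [201, 300].
201 + (0.1677−0.1597)·(300−201)/(0.1911−0.1597) = 201 + 0.0080·99/0.0314 ≈ 226.22, so AQI = 226.
PM2.5: 79.25 ∈ [71.93, 125.77] ↔ index [51, 100].
51 + (79.25−71.93)·(100−51)/(125.77−71.93) = 51 + 7.32·49/53.84 ≈ 57.66, so AQI = 58.
NO₂: 1316 lies in 1288–1660, so I_lo=101, I_hi=150, C_lo=1288, C_hi=1660.
(150−101)/(1660−1288) × (1316−1288) + 101 = 49/372 × 28 + 101 ≈ 104.69 → 105.
SO₂: 195.97 lies in 104.81–196.23, so I_lo=51, I_hi=100, C_lo=104.81, C_hi=196.23.
(100−51)/(196.23−104.81) × (195.97−104.81) + 51 = 49/91.42 × 91.16 + 51 ≈ 99.86 → 100.
Sub-indices: O₃→226, PM2.5→58, NO₂→105, SO₂→100. Overall AQI = max = 226; dominant pollutant is O₃.

226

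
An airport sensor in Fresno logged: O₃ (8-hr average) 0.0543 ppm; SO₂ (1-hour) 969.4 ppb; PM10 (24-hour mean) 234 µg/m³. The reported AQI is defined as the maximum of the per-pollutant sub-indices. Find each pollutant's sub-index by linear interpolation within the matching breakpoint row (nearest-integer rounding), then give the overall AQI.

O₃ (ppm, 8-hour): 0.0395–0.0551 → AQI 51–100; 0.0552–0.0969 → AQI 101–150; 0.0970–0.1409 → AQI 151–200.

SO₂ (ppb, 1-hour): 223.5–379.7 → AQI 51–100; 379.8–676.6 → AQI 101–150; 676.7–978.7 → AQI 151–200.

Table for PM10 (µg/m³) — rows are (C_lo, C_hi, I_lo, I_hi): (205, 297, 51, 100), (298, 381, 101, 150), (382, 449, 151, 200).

O₃: row 0.0395–0.0551 (AQI 51–100). (100−51)·(0.0543−0.0395)/(0.0551−0.0395) + 51 = 49·0.0148/0.0156 + 51 ≈ 97.49 → 97.
SO₂ 969.4: bracket 676.7–978.7 → index 151–200; slope 49/302.0, offset 292.7.
AQI = 151 + 49/302.0·292.7 ≈ 198.49 ⇒ 198.
PM10 234: bracket 205–297 → index 51–100; slope 49/92, offset 29.
AQI = 51 + 49/92·29 ≈ 66.45 ⇒ 66.
Sub-indices: O₃→97, SO₂→198, PM10→66. Overall AQI = max = 198; dominant pollutant is SO₂.
AQI 198: Unhealthy.

198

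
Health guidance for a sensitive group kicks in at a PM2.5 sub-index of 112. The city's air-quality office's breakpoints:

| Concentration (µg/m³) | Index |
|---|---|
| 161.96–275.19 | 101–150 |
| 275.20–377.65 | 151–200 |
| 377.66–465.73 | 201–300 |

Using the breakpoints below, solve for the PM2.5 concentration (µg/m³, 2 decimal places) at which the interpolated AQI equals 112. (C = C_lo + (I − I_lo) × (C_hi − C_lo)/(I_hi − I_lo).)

AQI 112 lies in the 101–150 band, which corresponds to 161.96–275.19 µg/m³.
C = 161.96 + (112−101)×(275.19−161.96)/(150−101) = 161.96 + 11×113.23/49 ≈ 187.3790 µg/m³ → 187.38 µg/m³ to 2 dp.

187.38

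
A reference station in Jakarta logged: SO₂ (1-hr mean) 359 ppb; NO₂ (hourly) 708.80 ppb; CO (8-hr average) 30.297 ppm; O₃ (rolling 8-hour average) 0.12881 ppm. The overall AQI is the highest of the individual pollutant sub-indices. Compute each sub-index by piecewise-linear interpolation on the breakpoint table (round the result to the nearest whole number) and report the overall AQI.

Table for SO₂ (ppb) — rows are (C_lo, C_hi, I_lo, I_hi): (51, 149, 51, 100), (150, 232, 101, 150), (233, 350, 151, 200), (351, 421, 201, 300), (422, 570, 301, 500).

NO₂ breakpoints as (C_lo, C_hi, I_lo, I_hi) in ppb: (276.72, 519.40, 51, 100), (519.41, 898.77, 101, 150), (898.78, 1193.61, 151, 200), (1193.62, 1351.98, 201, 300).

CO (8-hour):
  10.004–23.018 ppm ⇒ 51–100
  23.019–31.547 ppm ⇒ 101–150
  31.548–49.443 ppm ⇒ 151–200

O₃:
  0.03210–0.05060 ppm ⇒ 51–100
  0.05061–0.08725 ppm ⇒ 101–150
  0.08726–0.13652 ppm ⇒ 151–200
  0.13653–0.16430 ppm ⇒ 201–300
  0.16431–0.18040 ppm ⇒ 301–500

SO₂: 359 lies in 351–421, so I_lo=201, I_hi=300, C_lo=351, C_hi=421.
(300−201)/(421−351) × (359−351) + 201 = 99/70 × 8 + 201 ≈ 212.31 → 212.
NO₂: row 519.41–898.77 (AQI 101–150). (150−101)·(708.80−519.41)/(898.77−519.41) + 101 = 49·189.39/379.36 + 101 ≈ 125.46 → 125.
CO: row 23.019–31.547 (AQI 101–150). (150−101)·(30.297−23.019)/(31.547−23.019) + 101 = 49·7.278/8.528 + 101 ≈ 142.82 → 143.
O₃: 0.12881 ∈ [0.08726, 0.13652] ↔ index [151, 200].
151 + (0.12881−0.08726)·(200−151)/(0.13652−0.08726) = 151 + 0.04155·49/0.04926 ≈ 192.33, so AQI = 192.
Sub-indices: SO₂→212, NO₂→125, CO→143, O₃→192. Overall AQI = max = 212; dominant pollutant is SO₂.

212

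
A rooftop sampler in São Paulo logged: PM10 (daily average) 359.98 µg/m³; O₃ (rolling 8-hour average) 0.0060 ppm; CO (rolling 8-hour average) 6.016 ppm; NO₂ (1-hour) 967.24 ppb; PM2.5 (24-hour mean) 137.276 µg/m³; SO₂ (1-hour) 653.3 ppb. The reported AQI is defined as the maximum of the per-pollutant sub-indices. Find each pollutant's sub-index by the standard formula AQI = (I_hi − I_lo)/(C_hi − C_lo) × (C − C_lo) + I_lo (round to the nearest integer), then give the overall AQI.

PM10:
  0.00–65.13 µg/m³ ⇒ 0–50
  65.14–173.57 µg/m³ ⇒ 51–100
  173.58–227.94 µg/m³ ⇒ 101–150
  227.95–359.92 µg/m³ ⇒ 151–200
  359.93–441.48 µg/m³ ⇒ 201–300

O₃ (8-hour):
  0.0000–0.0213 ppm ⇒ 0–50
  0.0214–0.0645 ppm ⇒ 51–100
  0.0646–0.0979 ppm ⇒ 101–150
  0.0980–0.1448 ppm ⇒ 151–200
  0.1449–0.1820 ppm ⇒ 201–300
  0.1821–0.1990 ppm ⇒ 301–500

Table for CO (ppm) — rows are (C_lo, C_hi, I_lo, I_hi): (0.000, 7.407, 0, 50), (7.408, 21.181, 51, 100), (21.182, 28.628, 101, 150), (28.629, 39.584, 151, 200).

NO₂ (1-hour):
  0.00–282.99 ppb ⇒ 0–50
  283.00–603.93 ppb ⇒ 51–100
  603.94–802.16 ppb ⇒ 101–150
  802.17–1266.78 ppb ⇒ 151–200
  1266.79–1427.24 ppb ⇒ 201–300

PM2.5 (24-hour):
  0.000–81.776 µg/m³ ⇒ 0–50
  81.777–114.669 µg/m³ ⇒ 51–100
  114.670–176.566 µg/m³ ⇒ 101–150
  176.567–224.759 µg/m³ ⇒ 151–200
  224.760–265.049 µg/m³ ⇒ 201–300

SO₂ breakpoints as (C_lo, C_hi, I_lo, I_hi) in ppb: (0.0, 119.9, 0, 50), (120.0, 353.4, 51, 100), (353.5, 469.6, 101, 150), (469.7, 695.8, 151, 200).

PM10 359.98: bracket 359.93–441.48 → index 201–300; slope 99/81.55, offset 0.05.
AQI = 201 + 99/81.55·0.05 ≈ 201.06 ⇒ 201.
O₃: 0.0060 lies in 0.0000–0.0213, so I_lo=0, I_hi=50, C_lo=0.0000, C_hi=0.0213.
(50−0)/(0.0213−0.0000) × (0.0060−0.0000) + 0 = 50/0.0213 × 0.0060 + 0 ≈ 14.08 → 14.
CO: 6.016 lies in 0.000–7.407, so I_lo=0, I_hi=50, C_lo=0.000, C_hi=7.407.
(50−0)/(7.407−0.000) × (6.016−0.000) + 0 = 50/7.407 × 6.016 + 0 ≈ 40.61 → 41.
NO₂ 967.24: bracket 802.17–1266.78 → index 151–200; slope 49/464.61, offset 165.07.
AQI = 151 + 49/464.61·165.07 ≈ 168.41 ⇒ 168.
PM2.5: 137.276 ∈ [114.670, 176.566] ↔ index [101, 150].
101 + (137.276−114.670)·(150−101)/(176.566−114.670) = 101 + 22.606·49/61.896 ≈ 118.90, so AQI = 119.
SO₂: 653.3 lies in 469.7–695.8, so I_lo=151, I_hi=200, C_lo=469.7, C_hi=695.8.
(200−151)/(695.8−469.7) × (653.3−469.7) + 151 = 49/226.1 × 183.6 + 151 ≈ 190.79 → 191.
Sub-indices: PM10→201, O₃→14, CO→41, NO₂→168, PM2.5→119, SO₂→191. Overall AQI = max = 201; dominant pollutant is PM10.
AQI 201: Very Unhealthy.

201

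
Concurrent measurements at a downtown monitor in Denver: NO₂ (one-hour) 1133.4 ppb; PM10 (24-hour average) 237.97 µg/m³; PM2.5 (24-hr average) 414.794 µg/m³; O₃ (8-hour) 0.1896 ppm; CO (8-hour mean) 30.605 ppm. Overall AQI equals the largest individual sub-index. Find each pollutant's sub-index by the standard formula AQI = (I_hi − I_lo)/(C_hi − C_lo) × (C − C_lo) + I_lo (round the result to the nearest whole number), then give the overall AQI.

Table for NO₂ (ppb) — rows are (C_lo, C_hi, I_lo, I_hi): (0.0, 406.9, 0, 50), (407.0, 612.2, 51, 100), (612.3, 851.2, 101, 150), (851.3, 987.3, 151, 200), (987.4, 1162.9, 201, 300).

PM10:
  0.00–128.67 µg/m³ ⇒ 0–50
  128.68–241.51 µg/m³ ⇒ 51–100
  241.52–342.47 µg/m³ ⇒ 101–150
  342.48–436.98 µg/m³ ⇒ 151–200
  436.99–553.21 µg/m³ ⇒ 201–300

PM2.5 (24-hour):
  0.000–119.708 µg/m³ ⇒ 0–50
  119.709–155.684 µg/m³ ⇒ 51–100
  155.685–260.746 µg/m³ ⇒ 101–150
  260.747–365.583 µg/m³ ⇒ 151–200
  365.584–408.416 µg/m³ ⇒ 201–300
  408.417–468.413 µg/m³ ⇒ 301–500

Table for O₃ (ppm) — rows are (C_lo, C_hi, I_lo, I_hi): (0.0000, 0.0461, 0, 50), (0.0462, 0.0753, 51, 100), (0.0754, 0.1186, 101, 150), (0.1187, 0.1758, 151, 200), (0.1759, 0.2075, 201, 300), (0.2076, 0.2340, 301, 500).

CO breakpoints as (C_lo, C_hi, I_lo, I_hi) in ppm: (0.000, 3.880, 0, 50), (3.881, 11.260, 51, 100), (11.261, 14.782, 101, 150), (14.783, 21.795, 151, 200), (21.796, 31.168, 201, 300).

NO₂: 1133.4 ∈ [987.4, 1162.9] ↔ index [201, 300].
201 + (1133.4−987.4)·(300−201)/(1162.9−987.4) = 201 + 146.0·99/175.5 ≈ 283.36, so AQI = 283.
PM10: row 128.68–241.51 (AQI 51–100). (100−51)·(237.97−128.68)/(241.51−128.68) + 51 = 49·109.29/112.83 + 51 ≈ 98.46 → 98.
PM2.5: 414.794 ∈ [408.417, 468.413] ↔ index [301, 500].
301 + (414.794−408.417)·(500−301)/(468.413−408.417) = 301 + 6.377·199/59.996 ≈ 322.15, so AQI = 322.
O₃: 0.1896 lies in 0.1759–0.2075, so I_lo=201, I_hi=300, C_lo=0.1759, C_hi=0.2075.
(300−201)/(0.2075−0.1759) × (0.1896−0.1759) + 201 = 99/0.0316 × 0.0137 + 201 ≈ 243.92 → 244.
CO 30.605: bracket 21.796–31.168 → index 201–300; slope 99/9.372, offset 8.809.
AQI = 201 + 99/9.372·8.809 ≈ 294.05 ⇒ 294.
Sub-indices: NO₂→283, PM10→98, PM2.5→322, O₃→244, CO→294. Overall AQI = max = 322; dominant pollutant is PM2.5.

322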